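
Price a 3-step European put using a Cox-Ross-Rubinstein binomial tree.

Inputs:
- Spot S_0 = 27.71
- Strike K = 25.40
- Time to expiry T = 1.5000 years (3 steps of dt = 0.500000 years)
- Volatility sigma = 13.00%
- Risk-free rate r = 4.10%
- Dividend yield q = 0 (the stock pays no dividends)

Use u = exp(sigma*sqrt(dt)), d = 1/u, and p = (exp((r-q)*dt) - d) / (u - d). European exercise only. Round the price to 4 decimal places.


Answer: Price = V(0,0) = 0.3187

Derivation:
dt = T/N = 0.500000
u = exp(sigma*sqrt(dt)) = 1.096281; d = 1/u = 0.912175
p = (exp((r-q)*dt) - d) / (u - d) = 0.589533
Discount per step: exp(-r*dt) = 0.979709
Stock lattice S(k, i) with i counting down-moves:
  k=0: S(0,0) = 27.7100
  k=1: S(1,0) = 30.3780; S(1,1) = 25.2764
  k=2: S(2,0) = 33.3028; S(2,1) = 27.7100; S(2,2) = 23.0565
  k=3: S(3,0) = 36.5092; S(3,1) = 30.3780; S(3,2) = 25.2764; S(3,3) = 21.0315
Terminal payoffs V(N, i) = max(K - S_T, 0):
  V(3,0) = 0.000000; V(3,1) = 0.000000; V(3,2) = 0.123642; V(3,3) = 4.368492
Backward induction: V(k, i) = exp(-r*dt) * [p * V(k+1, i) + (1-p) * V(k+1, i+1)].
  V(2,0) = exp(-r*dt) * [p*0.000000 + (1-p)*0.000000] = 0.000000
  V(2,1) = exp(-r*dt) * [p*0.000000 + (1-p)*0.123642] = 0.049721
  V(2,2) = exp(-r*dt) * [p*0.123642 + (1-p)*4.368492] = 1.828150
  V(1,0) = exp(-r*dt) * [p*0.000000 + (1-p)*0.049721] = 0.019995
  V(1,1) = exp(-r*dt) * [p*0.049721 + (1-p)*1.828150] = 0.763887
  V(0,0) = exp(-r*dt) * [p*0.019995 + (1-p)*0.763887] = 0.318737


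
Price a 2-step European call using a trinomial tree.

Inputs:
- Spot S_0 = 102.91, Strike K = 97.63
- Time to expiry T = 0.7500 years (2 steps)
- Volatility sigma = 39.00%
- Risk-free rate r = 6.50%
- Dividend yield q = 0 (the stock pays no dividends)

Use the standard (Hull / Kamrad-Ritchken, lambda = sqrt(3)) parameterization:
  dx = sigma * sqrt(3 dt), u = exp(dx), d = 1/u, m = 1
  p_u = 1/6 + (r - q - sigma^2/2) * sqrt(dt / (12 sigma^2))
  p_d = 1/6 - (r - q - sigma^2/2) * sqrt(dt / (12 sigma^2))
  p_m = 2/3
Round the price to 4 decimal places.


dt = T/N = 0.375000; dx = sigma*sqrt(3*dt) = 0.413657
u = exp(dx) = 1.512339; d = 1/u = 0.661227
p_u = 0.161658, p_m = 0.666667, p_d = 0.171675
Discount per step: exp(-r*dt) = 0.975920
Stock lattice S(k, j) with j the centered position index:
  k=0: S(0,+0) = 102.9100
  k=1: S(1,-1) = 68.0469; S(1,+0) = 102.9100; S(1,+1) = 155.6348
  k=2: S(2,-2) = 44.9945; S(2,-1) = 68.0469; S(2,+0) = 102.9100; S(2,+1) = 155.6348; S(2,+2) = 235.3726
Terminal payoffs V(N, j) = max(S_T - K, 0):
  V(2,-2) = 0.000000; V(2,-1) = 0.000000; V(2,+0) = 5.280000; V(2,+1) = 58.004808; V(2,+2) = 137.742591
Backward induction: V(k, j) = exp(-r*dt) * [p_u * V(k+1, j+1) + p_m * V(k+1, j) + p_d * V(k+1, j-1)]
  V(1,-1) = exp(-r*dt) * [p_u*5.280000 + p_m*0.000000 + p_d*0.000000] = 0.833000
  V(1,+0) = exp(-r*dt) * [p_u*58.004808 + p_m*5.280000 + p_d*0.000000] = 12.586378
  V(1,+1) = exp(-r*dt) * [p_u*137.742591 + p_m*58.004808 + p_d*5.280000] = 60.354297
  V(0,+0) = exp(-r*dt) * [p_u*60.354297 + p_m*12.586378 + p_d*0.833000] = 17.850233

Answer: Price = V(0,0) = 17.8502


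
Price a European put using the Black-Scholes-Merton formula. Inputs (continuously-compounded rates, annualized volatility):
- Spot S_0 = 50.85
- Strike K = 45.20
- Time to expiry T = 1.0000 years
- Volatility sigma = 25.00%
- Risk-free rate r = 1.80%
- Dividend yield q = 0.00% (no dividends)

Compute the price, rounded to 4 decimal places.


d1 = (ln(S/K) + (r - q + 0.5*sigma^2) * T) / (sigma * sqrt(T)) = 0.66813214
d2 = d1 - sigma * sqrt(T) = 0.41813214
exp(-rT) = 0.98216103; exp(-qT) = 1.00000000
P = K * exp(-rT) * N(-d2) - S_0 * exp(-qT) * N(-d1)
N(-d1) = 0.25202462; N(-d2) = 0.33792525
P = 45.2000 * 0.98216103 * 0.33792525 - 50.8500 * 1.00000000 * 0.25202462 = 2.1863

Answer: Price = 2.1863


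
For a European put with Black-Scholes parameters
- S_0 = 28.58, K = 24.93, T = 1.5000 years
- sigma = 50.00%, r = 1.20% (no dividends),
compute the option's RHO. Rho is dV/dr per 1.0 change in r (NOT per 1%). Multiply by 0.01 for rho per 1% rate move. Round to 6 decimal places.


d1 = 0.5587045644; d2 = -0.0536678712
phi(d1) = 0.3412930016; exp(-qT) = 1.0000000000; exp(-rT) = 0.9821610324
N(-d2) = 0.5214001095
Rho = -K*T*exp(-rT)*N(-d2) = -24.9300 * 1.5000 * 0.9821610324 * 0.5214001095 = -19.149937

Answer: Rho = -19.149937


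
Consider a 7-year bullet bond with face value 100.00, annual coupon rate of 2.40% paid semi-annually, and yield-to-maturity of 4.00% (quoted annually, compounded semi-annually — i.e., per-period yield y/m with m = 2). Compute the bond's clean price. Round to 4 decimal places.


Coupon per period c = face * coupon_rate / m = 1.200000
Periods per year m = 2; per-period yield y/m = 0.020000
Number of cashflows N = 14
Cashflows (t years, CF_t, discount factor 1/(1+y/m)^(m*t), PV):
  t = 0.5000: CF_t = 1.200000, DF = 0.980392, PV = 1.176471
  t = 1.0000: CF_t = 1.200000, DF = 0.961169, PV = 1.153403
  t = 1.5000: CF_t = 1.200000, DF = 0.942322, PV = 1.130787
  t = 2.0000: CF_t = 1.200000, DF = 0.923845, PV = 1.108615
  t = 2.5000: CF_t = 1.200000, DF = 0.905731, PV = 1.086877
  t = 3.0000: CF_t = 1.200000, DF = 0.887971, PV = 1.065566
  t = 3.5000: CF_t = 1.200000, DF = 0.870560, PV = 1.044672
  t = 4.0000: CF_t = 1.200000, DF = 0.853490, PV = 1.024188
  t = 4.5000: CF_t = 1.200000, DF = 0.836755, PV = 1.004106
  t = 5.0000: CF_t = 1.200000, DF = 0.820348, PV = 0.984418
  t = 5.5000: CF_t = 1.200000, DF = 0.804263, PV = 0.965116
  t = 6.0000: CF_t = 1.200000, DF = 0.788493, PV = 0.946192
  t = 6.5000: CF_t = 1.200000, DF = 0.773033, PV = 0.927639
  t = 7.0000: CF_t = 101.200000, DF = 0.757875, PV = 76.696952
Price P = sum_t PV_t = 90.315001

Answer: Price = 90.3150


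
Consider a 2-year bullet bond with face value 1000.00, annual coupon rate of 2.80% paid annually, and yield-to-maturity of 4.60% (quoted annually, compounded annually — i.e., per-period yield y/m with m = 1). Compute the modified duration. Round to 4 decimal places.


Coupon per period c = face * coupon_rate / m = 28.000000
Periods per year m = 1; per-period yield y/m = 0.046000
Number of cashflows N = 2
Cashflows (t years, CF_t, discount factor 1/(1+y/m)^(m*t), PV):
  t = 1.0000: CF_t = 28.000000, DF = 0.956023, PV = 26.768642
  t = 2.0000: CF_t = 1028.000000, DF = 0.913980, PV = 939.571307
Price P = sum_t PV_t = 966.339949
First compute Macaulay numerator sum_t t * PV_t:
  t * PV_t at t = 1.0000: 26.768642
  t * PV_t at t = 2.0000: 1879.142614
Macaulay duration D = 1905.911256 / 966.339949 = 1.972299
Modified duration = D / (1 + y/m) = 1.972299 / (1 + 0.046000) = 1.885563

Answer: Modified duration = 1.8856


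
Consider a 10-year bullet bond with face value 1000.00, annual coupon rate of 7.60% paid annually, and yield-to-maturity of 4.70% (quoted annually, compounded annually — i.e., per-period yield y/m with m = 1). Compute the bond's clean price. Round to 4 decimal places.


Answer: Price = 1227.2289

Derivation:
Coupon per period c = face * coupon_rate / m = 76.000000
Periods per year m = 1; per-period yield y/m = 0.047000
Number of cashflows N = 10
Cashflows (t years, CF_t, discount factor 1/(1+y/m)^(m*t), PV):
  t = 1.0000: CF_t = 76.000000, DF = 0.955110, PV = 72.588348
  t = 2.0000: CF_t = 76.000000, DF = 0.912235, PV = 69.329845
  t = 3.0000: CF_t = 76.000000, DF = 0.871284, PV = 66.217617
  t = 4.0000: CF_t = 76.000000, DF = 0.832172, PV = 63.245097
  t = 5.0000: CF_t = 76.000000, DF = 0.794816, PV = 60.406015
  t = 6.0000: CF_t = 76.000000, DF = 0.759137, PV = 57.694379
  t = 7.0000: CF_t = 76.000000, DF = 0.725059, PV = 55.104469
  t = 8.0000: CF_t = 76.000000, DF = 0.692511, PV = 52.630820
  t = 9.0000: CF_t = 76.000000, DF = 0.661424, PV = 50.268214
  t = 10.0000: CF_t = 1076.000000, DF = 0.631732, PV = 679.744112
Price P = sum_t PV_t = 1227.228916


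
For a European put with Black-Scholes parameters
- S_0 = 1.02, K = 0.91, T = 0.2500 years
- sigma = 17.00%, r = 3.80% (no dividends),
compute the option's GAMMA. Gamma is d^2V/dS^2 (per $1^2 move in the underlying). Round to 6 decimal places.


Answer: Gamma = 1.501097

Derivation:
d1 = 1.4967741973; d2 = 1.4117741973
phi(d1) = 0.1301451345; exp(-qT) = 1.0000000000; exp(-rT) = 0.9905449824
Gamma = exp(-qT) * phi(d1) / (S * sigma * sqrt(T)) = 1.0000000000 * 0.1301451345 / (1.0200 * 0.1700 * 0.5000000000) = 1.501097


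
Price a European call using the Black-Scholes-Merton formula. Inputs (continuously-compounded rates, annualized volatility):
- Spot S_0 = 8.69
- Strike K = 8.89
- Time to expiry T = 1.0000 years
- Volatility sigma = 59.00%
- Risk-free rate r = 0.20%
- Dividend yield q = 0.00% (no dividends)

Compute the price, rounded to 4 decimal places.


Answer: Price = 1.9474

Derivation:
d1 = (ln(S/K) + (r - q + 0.5*sigma^2) * T) / (sigma * sqrt(T)) = 0.25982354
d2 = d1 - sigma * sqrt(T) = -0.33017646
exp(-rT) = 0.99800200; exp(-qT) = 1.00000000
C = S_0 * exp(-qT) * N(d1) - K * exp(-rT) * N(d2)
N(d1) = 0.60250005; N(d2) = 0.37063332
C = 8.6900 * 1.00000000 * 0.60250005 - 8.8900 * 0.99800200 * 0.37063332 = 1.9474


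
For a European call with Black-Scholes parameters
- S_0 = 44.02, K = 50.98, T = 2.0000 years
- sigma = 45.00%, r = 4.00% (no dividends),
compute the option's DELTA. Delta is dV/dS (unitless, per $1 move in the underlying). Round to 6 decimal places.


Answer: Delta = 0.584434

Derivation:
d1 = 0.2132487558; d2 = -0.4231473473
phi(d1) = 0.3899736723; exp(-qT) = 1.0000000000; exp(-rT) = 0.9231163464
N(d1) = 0.5844335294
Delta = exp(-qT) * N(d1) = 1.0000000000 * 0.5844335294 = 0.584434


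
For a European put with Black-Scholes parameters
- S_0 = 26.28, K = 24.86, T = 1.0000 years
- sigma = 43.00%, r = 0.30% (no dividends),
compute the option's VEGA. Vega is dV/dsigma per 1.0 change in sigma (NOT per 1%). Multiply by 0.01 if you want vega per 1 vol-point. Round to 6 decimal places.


d1 = 0.3511583896; d2 = -0.0788416104
phi(d1) = 0.3750879900; exp(-qT) = 1.0000000000; exp(-rT) = 0.9970044955
Vega = S * exp(-qT) * phi(d1) * sqrt(T) = 26.2800 * 1.0000000000 * 0.3750879900 * 1.0000000000 = 9.857312

Answer: Vega = 9.857312


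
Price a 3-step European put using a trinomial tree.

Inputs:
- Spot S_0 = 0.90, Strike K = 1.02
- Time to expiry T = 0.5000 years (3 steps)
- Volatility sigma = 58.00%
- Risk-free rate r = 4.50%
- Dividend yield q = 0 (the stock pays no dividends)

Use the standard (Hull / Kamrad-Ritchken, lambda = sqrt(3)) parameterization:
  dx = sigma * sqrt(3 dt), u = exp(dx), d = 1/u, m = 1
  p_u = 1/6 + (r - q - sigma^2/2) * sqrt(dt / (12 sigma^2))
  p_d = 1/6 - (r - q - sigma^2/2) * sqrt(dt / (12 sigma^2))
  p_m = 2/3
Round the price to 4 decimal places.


Answer: Price = V(0,0) = 0.2097

Derivation:
dt = T/N = 0.166667; dx = sigma*sqrt(3*dt) = 0.410122
u = exp(dx) = 1.507002; d = 1/u = 0.663569
p_u = 0.141633, p_m = 0.666667, p_d = 0.191700
Discount per step: exp(-r*dt) = 0.992528
Stock lattice S(k, j) with j the centered position index:
  k=0: S(0,+0) = 0.9000
  k=1: S(1,-1) = 0.5972; S(1,+0) = 0.9000; S(1,+1) = 1.3563
  k=2: S(2,-2) = 0.3963; S(2,-1) = 0.5972; S(2,+0) = 0.9000; S(2,+1) = 1.3563; S(2,+2) = 2.0439
  k=3: S(3,-3) = 0.2630; S(3,-2) = 0.3963; S(3,-1) = 0.5972; S(3,+0) = 0.9000; S(3,+1) = 1.3563; S(3,+2) = 2.0439; S(3,+3) = 3.0802
Terminal payoffs V(N, j) = max(K - S_T, 0):
  V(3,-3) = 0.757033; V(3,-2) = 0.623708; V(3,-1) = 0.422788; V(3,+0) = 0.120000; V(3,+1) = 0.000000; V(3,+2) = 0.000000; V(3,+3) = 0.000000
Backward induction: V(k, j) = exp(-r*dt) * [p_u * V(k+1, j+1) + p_m * V(k+1, j) + p_d * V(k+1, j-1)]
  V(2,-2) = exp(-r*dt) * [p_u*0.422788 + p_m*0.623708 + p_d*0.757033] = 0.616171
  V(2,-1) = exp(-r*dt) * [p_u*0.120000 + p_m*0.422788 + p_d*0.623708] = 0.415293
  V(2,+0) = exp(-r*dt) * [p_u*0.000000 + p_m*0.120000 + p_d*0.422788] = 0.159845
  V(2,+1) = exp(-r*dt) * [p_u*0.000000 + p_m*0.000000 + p_d*0.120000] = 0.022832
  V(2,+2) = exp(-r*dt) * [p_u*0.000000 + p_m*0.000000 + p_d*0.000000] = 0.000000
  V(1,-1) = exp(-r*dt) * [p_u*0.159845 + p_m*0.415293 + p_d*0.616171] = 0.414501
  V(1,+0) = exp(-r*dt) * [p_u*0.022832 + p_m*0.159845 + p_d*0.415293] = 0.187993
  V(1,+1) = exp(-r*dt) * [p_u*0.000000 + p_m*0.022832 + p_d*0.159845] = 0.045521
  V(0,+0) = exp(-r*dt) * [p_u*0.045521 + p_m*0.187993 + p_d*0.414501] = 0.209658


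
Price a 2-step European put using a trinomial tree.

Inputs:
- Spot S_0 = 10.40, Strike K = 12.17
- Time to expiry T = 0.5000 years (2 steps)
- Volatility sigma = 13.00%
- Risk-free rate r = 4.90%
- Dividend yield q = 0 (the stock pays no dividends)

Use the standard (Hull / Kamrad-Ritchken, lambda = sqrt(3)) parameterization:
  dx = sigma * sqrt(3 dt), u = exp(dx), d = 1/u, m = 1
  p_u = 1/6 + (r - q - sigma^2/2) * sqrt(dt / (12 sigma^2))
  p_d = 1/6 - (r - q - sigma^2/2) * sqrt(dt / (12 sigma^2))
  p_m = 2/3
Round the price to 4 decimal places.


Answer: Price = V(0,0) = 1.5140

Derivation:
dt = T/N = 0.250000; dx = sigma*sqrt(3*dt) = 0.112583
u = exp(dx) = 1.119165; d = 1/u = 0.893523
p_u = 0.211689, p_m = 0.666667, p_d = 0.121644
Discount per step: exp(-r*dt) = 0.987825
Stock lattice S(k, j) with j the centered position index:
  k=0: S(0,+0) = 10.4000
  k=1: S(1,-1) = 9.2926; S(1,+0) = 10.4000; S(1,+1) = 11.6393
  k=2: S(2,-2) = 8.3032; S(2,-1) = 9.2926; S(2,+0) = 10.4000; S(2,+1) = 11.6393; S(2,+2) = 13.0263
Terminal payoffs V(N, j) = max(K - S_T, 0):
  V(2,-2) = 3.866815; V(2,-1) = 2.877362; V(2,+0) = 1.770000; V(2,+1) = 0.530679; V(2,+2) = 0.000000
Backward induction: V(k, j) = exp(-r*dt) * [p_u * V(k+1, j+1) + p_m * V(k+1, j) + p_d * V(k+1, j-1)]
  V(1,-1) = exp(-r*dt) * [p_u*1.770000 + p_m*2.877362 + p_d*3.866815] = 2.729663
  V(1,+0) = exp(-r*dt) * [p_u*0.530679 + p_m*1.770000 + p_d*2.877362] = 1.622358
  V(1,+1) = exp(-r*dt) * [p_u*0.000000 + p_m*0.530679 + p_d*1.770000] = 0.562168
  V(0,+0) = exp(-r*dt) * [p_u*0.562168 + p_m*1.622358 + p_d*2.729663] = 1.513965


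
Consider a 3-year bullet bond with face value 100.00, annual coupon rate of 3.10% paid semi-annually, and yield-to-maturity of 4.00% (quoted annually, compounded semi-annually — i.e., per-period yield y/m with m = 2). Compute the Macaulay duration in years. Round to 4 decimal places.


Answer: Macaulay duration = 2.8861 years

Derivation:
Coupon per period c = face * coupon_rate / m = 1.550000
Periods per year m = 2; per-period yield y/m = 0.020000
Number of cashflows N = 6
Cashflows (t years, CF_t, discount factor 1/(1+y/m)^(m*t), PV):
  t = 0.5000: CF_t = 1.550000, DF = 0.980392, PV = 1.519608
  t = 1.0000: CF_t = 1.550000, DF = 0.961169, PV = 1.489812
  t = 1.5000: CF_t = 1.550000, DF = 0.942322, PV = 1.460600
  t = 2.0000: CF_t = 1.550000, DF = 0.923845, PV = 1.431960
  t = 2.5000: CF_t = 1.550000, DF = 0.905731, PV = 1.403883
  t = 3.0000: CF_t = 101.550000, DF = 0.887971, PV = 90.173494
Price P = sum_t PV_t = 97.479356
Macaulay numerator sum_t t * PV_t:
  t * PV_t at t = 0.5000: 0.759804
  t * PV_t at t = 1.0000: 1.489812
  t * PV_t at t = 1.5000: 2.190899
  t * PV_t at t = 2.0000: 2.863921
  t * PV_t at t = 2.5000: 3.509707
  t * PV_t at t = 3.0000: 270.520482
Macaulay duration D = (sum_t t * PV_t) / P = 281.334624 / 97.479356 = 2.886094


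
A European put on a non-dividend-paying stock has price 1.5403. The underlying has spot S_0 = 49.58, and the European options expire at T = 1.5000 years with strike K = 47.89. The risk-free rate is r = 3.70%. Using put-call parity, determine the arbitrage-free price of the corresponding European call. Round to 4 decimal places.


Answer: Call price = 5.8158

Derivation:
Put-call parity: C - P = S_0 * exp(-qT) - K * exp(-rT).
S_0 * exp(-qT) = 49.5800 * 1.00000000 = 49.58000000
K * exp(-rT) = 47.8900 * 0.94601202 = 45.30451581
C = P + S*exp(-qT) - K*exp(-rT)
C = 1.5403 + 49.58000000 - 45.30451581 = 5.8158


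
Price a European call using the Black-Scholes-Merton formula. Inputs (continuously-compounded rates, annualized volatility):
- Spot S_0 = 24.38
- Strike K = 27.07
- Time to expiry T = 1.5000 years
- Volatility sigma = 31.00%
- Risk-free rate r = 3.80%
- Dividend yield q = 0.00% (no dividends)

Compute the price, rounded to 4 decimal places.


d1 = (ln(S/K) + (r - q + 0.5*sigma^2) * T) / (sigma * sqrt(T)) = 0.06429784
d2 = d1 - sigma * sqrt(T) = -0.31537307
exp(-rT) = 0.94459407; exp(-qT) = 1.00000000
C = S_0 * exp(-qT) * N(d1) - K * exp(-rT) * N(d2)
N(d1) = 0.52563346; N(d2) = 0.37623921
C = 24.3800 * 1.00000000 * 0.52563346 - 27.0700 * 0.94459407 * 0.37623921 = 3.1944

Answer: Price = 3.1944


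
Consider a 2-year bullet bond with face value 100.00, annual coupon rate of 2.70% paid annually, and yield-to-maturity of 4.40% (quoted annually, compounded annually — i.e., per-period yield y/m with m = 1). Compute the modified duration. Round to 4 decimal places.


Coupon per period c = face * coupon_rate / m = 2.700000
Periods per year m = 1; per-period yield y/m = 0.044000
Number of cashflows N = 2
Cashflows (t years, CF_t, discount factor 1/(1+y/m)^(m*t), PV):
  t = 1.0000: CF_t = 2.700000, DF = 0.957854, PV = 2.586207
  t = 2.0000: CF_t = 102.700000, DF = 0.917485, PV = 94.225716
Price P = sum_t PV_t = 96.811923
First compute Macaulay numerator sum_t t * PV_t:
  t * PV_t at t = 1.0000: 2.586207
  t * PV_t at t = 2.0000: 188.451432
Macaulay duration D = 191.037639 / 96.811923 = 1.973286
Modified duration = D / (1 + y/m) = 1.973286 / (1 + 0.044000) = 1.890121

Answer: Modified duration = 1.8901


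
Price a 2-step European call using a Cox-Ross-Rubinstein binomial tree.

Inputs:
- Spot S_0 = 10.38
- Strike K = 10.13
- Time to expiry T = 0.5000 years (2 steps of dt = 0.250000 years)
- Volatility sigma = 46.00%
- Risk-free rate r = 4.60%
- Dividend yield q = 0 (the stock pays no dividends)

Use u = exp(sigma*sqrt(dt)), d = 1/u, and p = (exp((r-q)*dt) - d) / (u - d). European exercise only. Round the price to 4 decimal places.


Answer: Price = V(0,0) = 1.4710

Derivation:
dt = T/N = 0.250000
u = exp(sigma*sqrt(dt)) = 1.258600; d = 1/u = 0.794534
p = (exp((r-q)*dt) - d) / (u - d) = 0.467676
Discount per step: exp(-r*dt) = 0.988566
Stock lattice S(k, i) with i counting down-moves:
  k=0: S(0,0) = 10.3800
  k=1: S(1,0) = 13.0643; S(1,1) = 8.2473
  k=2: S(2,0) = 16.4427; S(2,1) = 10.3800; S(2,2) = 6.5527
Terminal payoffs V(N, i) = max(S_T - K, 0):
  V(2,0) = 6.312688; V(2,1) = 0.250000; V(2,2) = 0.000000
Backward induction: V(k, i) = exp(-r*dt) * [p * V(k+1, i) + (1-p) * V(k+1, i+1)].
  V(1,0) = exp(-r*dt) * [p*6.312688 + (1-p)*0.250000] = 3.050096
  V(1,1) = exp(-r*dt) * [p*0.250000 + (1-p)*0.000000] = 0.115582
  V(0,0) = exp(-r*dt) * [p*3.050096 + (1-p)*0.115582] = 1.470970


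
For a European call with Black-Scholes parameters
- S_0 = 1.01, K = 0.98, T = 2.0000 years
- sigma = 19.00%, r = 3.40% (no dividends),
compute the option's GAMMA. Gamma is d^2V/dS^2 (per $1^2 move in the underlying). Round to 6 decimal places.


d1 = 0.4996380720; d2 = 0.2309374952
phi(d1) = 0.3521290206; exp(-qT) = 1.0000000000; exp(-rT) = 0.9342604736
Gamma = exp(-qT) * phi(d1) / (S * sigma * sqrt(T)) = 1.0000000000 * 0.3521290206 / (1.0100 * 0.1900 * 1.4142135624) = 1.297513

Answer: Gamma = 1.297513


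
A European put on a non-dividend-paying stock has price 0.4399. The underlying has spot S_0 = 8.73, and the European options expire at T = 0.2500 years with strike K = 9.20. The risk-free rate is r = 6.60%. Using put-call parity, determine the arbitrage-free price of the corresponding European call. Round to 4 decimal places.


Put-call parity: C - P = S_0 * exp(-qT) - K * exp(-rT).
S_0 * exp(-qT) = 8.7300 * 1.00000000 = 8.73000000
K * exp(-rT) = 9.2000 * 0.98363538 = 9.04944549
C = P + S*exp(-qT) - K*exp(-rT)
C = 0.4399 + 8.73000000 - 9.04944549 = 0.1205

Answer: Call price = 0.1205


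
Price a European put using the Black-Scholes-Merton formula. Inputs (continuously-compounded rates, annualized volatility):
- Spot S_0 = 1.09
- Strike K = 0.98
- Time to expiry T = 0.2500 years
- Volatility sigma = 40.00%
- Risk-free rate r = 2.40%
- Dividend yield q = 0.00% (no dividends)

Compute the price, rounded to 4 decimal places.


Answer: Price = 0.0369

Derivation:
d1 = (ln(S/K) + (r - q + 0.5*sigma^2) * T) / (sigma * sqrt(T)) = 0.66190202
d2 = d1 - sigma * sqrt(T) = 0.46190202
exp(-rT) = 0.99401796; exp(-qT) = 1.00000000
P = K * exp(-rT) * N(-d2) - S_0 * exp(-qT) * N(-d1)
N(-d1) = 0.25401701; N(-d2) = 0.32207579
P = 0.9800 * 0.99401796 * 0.32207579 - 1.0900 * 1.00000000 * 0.25401701 = 0.0369


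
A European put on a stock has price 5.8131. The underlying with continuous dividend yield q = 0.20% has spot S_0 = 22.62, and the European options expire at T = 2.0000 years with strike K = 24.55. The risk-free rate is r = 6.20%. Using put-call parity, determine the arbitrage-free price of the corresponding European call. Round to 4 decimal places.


Put-call parity: C - P = S_0 * exp(-qT) - K * exp(-rT).
S_0 * exp(-qT) = 22.6200 * 0.99600799 = 22.52970072
K * exp(-rT) = 24.5500 * 0.88337984 = 21.68697509
C = P + S*exp(-qT) - K*exp(-rT)
C = 5.8131 + 22.52970072 - 21.68697509 = 6.6558

Answer: Call price = 6.6558


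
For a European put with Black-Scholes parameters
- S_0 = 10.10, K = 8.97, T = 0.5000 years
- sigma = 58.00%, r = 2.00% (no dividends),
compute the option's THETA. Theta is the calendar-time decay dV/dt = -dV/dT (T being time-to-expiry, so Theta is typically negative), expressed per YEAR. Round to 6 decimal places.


Answer: Theta = -1.363350

Derivation:
d1 = 0.5187475495; d2 = 0.1086256164
phi(d1) = 0.3487192774; exp(-qT) = 1.0000000000; exp(-rT) = 0.9900498337
Theta = -S*exp(-qT)*phi(d1)*sigma/(2*sqrt(T)) + r*K*exp(-rT)*N(-d2) - q*S*exp(-qT)*N(-d1)
N(-d1) = 0.3019683992; N(-d2) = 0.4567497210; sqrt(T) = 0.7071067812
Term 1 = -10.1000 * 1.0000000000 * 0.3487192774 * 0.5800 / (2 * 0.7071067812) = -1.4444759839
Term 2 = 0.0200 * 8.9700 * 0.9900498337 * 0.4567497210 = 0.0811255744
Term 3 = 0 (no dividend yield, q = 0)
Theta = -1.4444759839 + (0.0811255744) + (0.0000000000) = -1.363350


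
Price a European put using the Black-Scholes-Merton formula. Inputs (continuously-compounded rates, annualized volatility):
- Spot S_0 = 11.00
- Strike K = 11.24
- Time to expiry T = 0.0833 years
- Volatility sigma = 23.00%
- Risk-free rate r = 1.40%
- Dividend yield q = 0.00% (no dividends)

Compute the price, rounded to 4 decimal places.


d1 = (ln(S/K) + (r - q + 0.5*sigma^2) * T) / (sigma * sqrt(T)) = -0.27438291
d2 = d1 - sigma * sqrt(T) = -0.34076491
exp(-rT) = 0.99883448; exp(-qT) = 1.00000000
P = K * exp(-rT) * N(-d2) - S_0 * exp(-qT) * N(-d1)
N(-d1) = 0.60810481; N(-d2) = 0.63335972
P = 11.2400 * 0.99883448 * 0.63335972 - 11.0000 * 1.00000000 * 0.60810481 = 0.4215

Answer: Price = 0.4215


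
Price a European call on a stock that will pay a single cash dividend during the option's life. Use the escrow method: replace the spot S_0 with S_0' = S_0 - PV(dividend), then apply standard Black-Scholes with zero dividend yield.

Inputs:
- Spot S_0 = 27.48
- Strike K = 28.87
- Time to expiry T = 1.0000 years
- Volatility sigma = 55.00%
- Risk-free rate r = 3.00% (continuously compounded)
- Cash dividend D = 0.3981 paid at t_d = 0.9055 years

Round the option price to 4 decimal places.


PV(D) = D * exp(-r * t_d) = 0.3981 * 0.97320065 = 0.38743118
S_0' = S_0 - PV(D) = 27.4800 - 0.38743118 = 27.09256882
d1 = (ln(S_0'/K) + (r + sigma^2/2)*T) / (sigma*sqrt(T)) = 0.21401179
d2 = d1 - sigma*sqrt(T) = -0.33598821
exp(-rT) = 0.97044553
N(d1) = 0.58473107; N(d2) = 0.36843988
C = S_0' * N(d1) - K * exp(-rT) * N(d2) = 27.09256882 * 0.58473107 - 28.8700 * 0.97044553 * 0.36843988 = 5.5194

Answer: Price = 5.5194


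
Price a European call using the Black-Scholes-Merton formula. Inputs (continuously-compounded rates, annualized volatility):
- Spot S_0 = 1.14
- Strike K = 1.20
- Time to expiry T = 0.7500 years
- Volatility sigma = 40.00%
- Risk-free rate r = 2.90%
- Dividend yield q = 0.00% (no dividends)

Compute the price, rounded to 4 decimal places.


Answer: Price = 0.1426

Derivation:
d1 = (ln(S/K) + (r - q + 0.5*sigma^2) * T) / (sigma * sqrt(T)) = 0.08792094
d2 = d1 - sigma * sqrt(T) = -0.25848923
exp(-rT) = 0.97848483; exp(-qT) = 1.00000000
C = S_0 * exp(-qT) * N(d1) - K * exp(-rT) * N(d2)
N(d1) = 0.53503024; N(d2) = 0.39801468
C = 1.1400 * 1.00000000 * 0.53503024 - 1.2000 * 0.97848483 * 0.39801468 = 0.1426


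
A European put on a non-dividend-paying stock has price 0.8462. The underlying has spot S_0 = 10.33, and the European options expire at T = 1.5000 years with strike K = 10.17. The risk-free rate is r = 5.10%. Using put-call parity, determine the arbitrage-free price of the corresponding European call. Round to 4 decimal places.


Answer: Call price = 1.7552

Derivation:
Put-call parity: C - P = S_0 * exp(-qT) - K * exp(-rT).
S_0 * exp(-qT) = 10.3300 * 1.00000000 = 10.33000000
K * exp(-rT) = 10.1700 * 0.92635291 = 9.42100914
C = P + S*exp(-qT) - K*exp(-rT)
C = 0.8462 + 10.33000000 - 9.42100914 = 1.7552


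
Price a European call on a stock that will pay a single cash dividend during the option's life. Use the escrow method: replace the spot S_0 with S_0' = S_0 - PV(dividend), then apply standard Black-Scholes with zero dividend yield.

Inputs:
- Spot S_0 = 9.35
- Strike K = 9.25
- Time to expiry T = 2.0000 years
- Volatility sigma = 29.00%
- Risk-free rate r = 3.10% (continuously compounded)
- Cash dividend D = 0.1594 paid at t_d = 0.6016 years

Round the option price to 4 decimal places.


Answer: Price = 1.7162

Derivation:
PV(D) = D * exp(-r * t_d) = 0.1594 * 0.98152323 = 0.15645480
S_0' = S_0 - PV(D) = 9.3500 - 0.15645480 = 9.19354520
d1 = (ln(S_0'/K) + (r + sigma^2/2)*T) / (sigma*sqrt(T)) = 0.34130844
d2 = d1 - sigma*sqrt(T) = -0.06881349
exp(-rT) = 0.93988289
N(d1) = 0.63356430; N(d2) = 0.47256904
C = S_0' * N(d1) - K * exp(-rT) * N(d2) = 9.19354520 * 0.63356430 - 9.2500 * 0.93988289 * 0.47256904 = 1.7162


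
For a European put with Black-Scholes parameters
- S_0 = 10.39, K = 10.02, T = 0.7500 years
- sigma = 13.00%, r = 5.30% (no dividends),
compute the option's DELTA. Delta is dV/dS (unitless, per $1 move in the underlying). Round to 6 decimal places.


d1 = 0.7314424753; d2 = 0.6188591728
phi(d1) = 0.3053054340; exp(-qT) = 1.0000000000; exp(-rT) = 0.9610296665
N(-d1) = 0.2322544645
Delta = -exp(-qT) * N(-d1) = -1.0000000000 * 0.2322544645 = -0.232254

Answer: Delta = -0.232254


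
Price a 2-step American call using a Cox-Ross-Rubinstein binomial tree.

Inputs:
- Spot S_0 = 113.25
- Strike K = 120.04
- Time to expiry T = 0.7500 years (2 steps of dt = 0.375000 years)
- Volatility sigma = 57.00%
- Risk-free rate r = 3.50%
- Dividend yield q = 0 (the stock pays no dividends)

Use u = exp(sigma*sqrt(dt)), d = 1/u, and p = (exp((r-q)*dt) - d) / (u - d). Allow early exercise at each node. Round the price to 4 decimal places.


Answer: Price = V(0,0) = 19.5722

Derivation:
dt = T/N = 0.375000
u = exp(sigma*sqrt(dt)) = 1.417723; d = 1/u = 0.705356
p = (exp((r-q)*dt) - d) / (u - d) = 0.432158
Discount per step: exp(-r*dt) = 0.986961
Stock lattice S(k, i) with i counting down-moves:
  k=0: S(0,0) = 113.2500
  k=1: S(1,0) = 160.5572; S(1,1) = 79.8816
  k=2: S(2,0) = 227.6256; S(2,1) = 113.2500; S(2,2) = 56.3450
Terminal payoffs V(N, i) = max(S_T - K, 0):
  V(2,0) = 107.585638; V(2,1) = 0.000000; V(2,2) = 0.000000
Backward induction: V(k, i) = exp(-r*dt) * [p * V(k+1, i) + (1-p) * V(k+1, i+1)]; then take max(V_cont, immediate exercise) for American.
  V(1,0) = exp(-r*dt) * [p*107.585638 + (1-p)*0.000000] = 45.887768; exercise = 40.517166; V(1,0) = max -> 45.887768
  V(1,1) = exp(-r*dt) * [p*0.000000 + (1-p)*0.000000] = 0.000000; exercise = 0.000000; V(1,1) = max -> 0.000000
  V(0,0) = exp(-r*dt) * [p*45.887768 + (1-p)*0.000000] = 19.572196; exercise = 0.000000; V(0,0) = max -> 19.572196


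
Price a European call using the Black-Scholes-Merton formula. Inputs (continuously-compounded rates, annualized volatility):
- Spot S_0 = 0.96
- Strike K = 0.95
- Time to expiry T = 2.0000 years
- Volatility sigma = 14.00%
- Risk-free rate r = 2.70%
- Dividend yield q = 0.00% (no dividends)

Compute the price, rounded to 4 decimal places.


Answer: Price = 0.1071

Derivation:
d1 = (ln(S/K) + (r - q + 0.5*sigma^2) * T) / (sigma * sqrt(T)) = 0.42462419
d2 = d1 - sigma * sqrt(T) = 0.22663429
exp(-rT) = 0.94743211; exp(-qT) = 1.00000000
C = S_0 * exp(-qT) * N(d1) - K * exp(-rT) * N(d2)
N(d1) = 0.66444467; N(d2) = 0.58964594
C = 0.9600 * 1.00000000 * 0.66444467 - 0.9500 * 0.94743211 * 0.58964594 = 0.1071


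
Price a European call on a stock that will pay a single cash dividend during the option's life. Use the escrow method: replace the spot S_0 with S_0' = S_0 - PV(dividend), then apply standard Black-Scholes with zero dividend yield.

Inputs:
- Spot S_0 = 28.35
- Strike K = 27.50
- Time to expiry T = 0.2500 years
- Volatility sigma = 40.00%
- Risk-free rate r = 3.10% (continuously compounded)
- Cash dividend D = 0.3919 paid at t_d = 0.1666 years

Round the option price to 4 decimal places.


Answer: Price = 2.5528

Derivation:
PV(D) = D * exp(-r * t_d) = 0.3919 * 0.99484871 = 0.38988121
S_0' = S_0 - PV(D) = 28.3500 - 0.38988121 = 27.96011879
d1 = (ln(S_0'/K) + (r + sigma^2/2)*T) / (sigma*sqrt(T)) = 0.22171581
d2 = d1 - sigma*sqrt(T) = 0.02171581
exp(-rT) = 0.99227995
N(d1) = 0.58773244; N(d2) = 0.50866267
C = S_0' * N(d1) - K * exp(-rT) * N(d2) = 27.96011879 * 0.58773244 - 27.5000 * 0.99227995 * 0.50866267 = 2.5528


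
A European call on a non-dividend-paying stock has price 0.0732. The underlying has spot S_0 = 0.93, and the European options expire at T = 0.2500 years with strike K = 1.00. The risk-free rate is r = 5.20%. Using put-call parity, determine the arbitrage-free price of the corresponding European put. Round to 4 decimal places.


Answer: Put price = 0.1303

Derivation:
Put-call parity: C - P = S_0 * exp(-qT) - K * exp(-rT).
S_0 * exp(-qT) = 0.9300 * 1.00000000 = 0.93000000
K * exp(-rT) = 1.0000 * 0.98708414 = 0.98708414
P = C - S*exp(-qT) + K*exp(-rT)
P = 0.0732 - 0.93000000 + 0.98708414 = 0.1303


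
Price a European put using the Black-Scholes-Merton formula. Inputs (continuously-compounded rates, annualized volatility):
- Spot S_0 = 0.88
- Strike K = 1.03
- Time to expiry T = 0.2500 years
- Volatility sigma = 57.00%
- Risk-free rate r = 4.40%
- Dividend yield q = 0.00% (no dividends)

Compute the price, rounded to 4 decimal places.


d1 = (ln(S/K) + (r - q + 0.5*sigma^2) * T) / (sigma * sqrt(T)) = -0.37115675
d2 = d1 - sigma * sqrt(T) = -0.65615675
exp(-rT) = 0.98906028; exp(-qT) = 1.00000000
P = K * exp(-rT) * N(-d2) - S_0 * exp(-qT) * N(-d1)
N(-d1) = 0.64473961; N(-d2) = 0.74413836
P = 1.0300 * 0.98906028 * 0.74413836 - 0.8800 * 1.00000000 * 0.64473961 = 0.1907

Answer: Price = 0.1907


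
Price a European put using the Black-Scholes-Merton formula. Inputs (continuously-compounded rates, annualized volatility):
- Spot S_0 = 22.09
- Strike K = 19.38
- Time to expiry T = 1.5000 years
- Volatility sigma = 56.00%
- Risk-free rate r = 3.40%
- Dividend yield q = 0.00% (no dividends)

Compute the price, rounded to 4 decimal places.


d1 = (ln(S/K) + (r - q + 0.5*sigma^2) * T) / (sigma * sqrt(T)) = 0.60811996
d2 = d1 - sigma * sqrt(T) = -0.07773717
exp(-rT) = 0.95027867; exp(-qT) = 1.00000000
P = K * exp(-rT) * N(-d2) - S_0 * exp(-qT) * N(-d1)
N(-d1) = 0.27155396; N(-d2) = 0.53098144
P = 19.3800 * 0.95027867 * 0.53098144 - 22.0900 * 1.00000000 * 0.27155396 = 3.7801

Answer: Price = 3.7801


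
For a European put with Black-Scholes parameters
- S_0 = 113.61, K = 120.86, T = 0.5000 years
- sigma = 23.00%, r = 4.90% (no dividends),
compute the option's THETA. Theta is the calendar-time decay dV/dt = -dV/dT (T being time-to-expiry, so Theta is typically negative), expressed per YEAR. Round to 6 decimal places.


Answer: Theta = -3.695401

Derivation:
d1 = -0.1484083112; d2 = -0.3110428709
phi(d1) = 0.3945730256; exp(-qT) = 1.0000000000; exp(-rT) = 0.9757976889
Theta = -S*exp(-qT)*phi(d1)*sigma/(2*sqrt(T)) + r*K*exp(-rT)*N(-d2) - q*S*exp(-qT)*N(-d1)
N(-d1) = 0.5589897294; N(-d2) = 0.6221159847; sqrt(T) = 0.7071067812
Term 1 = -113.6100 * 1.0000000000 * 0.3945730256 * 0.2300 / (2 * 0.7071067812) = -7.2904911995
Term 2 = 0.0490 * 120.8600 * 0.9757976889 * 0.6221159847 = 3.5950904004
Term 3 = 0 (no dividend yield, q = 0)
Theta = -7.2904911995 + (3.5950904004) + (0.0000000000) = -3.695401


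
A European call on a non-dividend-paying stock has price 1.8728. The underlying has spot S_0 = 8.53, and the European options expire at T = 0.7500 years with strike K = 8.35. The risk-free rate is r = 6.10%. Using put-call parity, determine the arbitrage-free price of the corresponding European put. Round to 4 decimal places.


Put-call parity: C - P = S_0 * exp(-qT) - K * exp(-rT).
S_0 * exp(-qT) = 8.5300 * 1.00000000 = 8.53000000
K * exp(-rT) = 8.3500 * 0.95528075 = 7.97659428
P = C - S*exp(-qT) + K*exp(-rT)
P = 1.8728 - 8.53000000 + 7.97659428 = 1.3194

Answer: Put price = 1.3194


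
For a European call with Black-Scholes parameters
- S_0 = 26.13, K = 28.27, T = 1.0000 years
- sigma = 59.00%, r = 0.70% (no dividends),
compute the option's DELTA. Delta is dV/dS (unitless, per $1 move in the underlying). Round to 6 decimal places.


d1 = 0.1734456065; d2 = -0.4165543935
phi(d1) = 0.3929864200; exp(-qT) = 1.0000000000; exp(-rT) = 0.9930244429
N(d1) = 0.5688494102
Delta = exp(-qT) * N(d1) = 1.0000000000 * 0.5688494102 = 0.568849

Answer: Delta = 0.568849


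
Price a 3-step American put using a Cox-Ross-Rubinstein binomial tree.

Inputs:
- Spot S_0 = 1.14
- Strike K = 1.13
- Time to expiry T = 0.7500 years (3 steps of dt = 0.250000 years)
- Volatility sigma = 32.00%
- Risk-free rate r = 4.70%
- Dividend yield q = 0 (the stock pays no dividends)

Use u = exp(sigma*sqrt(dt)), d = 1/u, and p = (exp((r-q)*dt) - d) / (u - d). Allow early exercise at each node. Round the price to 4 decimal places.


dt = T/N = 0.250000
u = exp(sigma*sqrt(dt)) = 1.173511; d = 1/u = 0.852144
p = (exp((r-q)*dt) - d) / (u - d) = 0.496863
Discount per step: exp(-r*dt) = 0.988319
Stock lattice S(k, i) with i counting down-moves:
  k=0: S(0,0) = 1.1400
  k=1: S(1,0) = 1.3378; S(1,1) = 0.9714
  k=2: S(2,0) = 1.5699; S(2,1) = 1.1400; S(2,2) = 0.8278
  k=3: S(3,0) = 1.8423; S(3,1) = 1.3378; S(3,2) = 0.9714; S(3,3) = 0.7054
Terminal payoffs V(N, i) = max(K - S_T, 0):
  V(3,0) = 0.000000; V(3,1) = 0.000000; V(3,2) = 0.158556; V(3,3) = 0.424587
Backward induction: V(k, i) = exp(-r*dt) * [p * V(k+1, i) + (1-p) * V(k+1, i+1)]; then take max(V_cont, immediate exercise) for American.
  V(2,0) = exp(-r*dt) * [p*0.000000 + (1-p)*0.000000] = 0.000000; exercise = 0.000000; V(2,0) = max -> 0.000000
  V(2,1) = exp(-r*dt) * [p*0.000000 + (1-p)*0.158556] = 0.078844; exercise = 0.000000; V(2,1) = max -> 0.078844
  V(2,2) = exp(-r*dt) * [p*0.158556 + (1-p)*0.424587] = 0.288990; exercise = 0.302190; V(2,2) = max -> 0.302190
  V(1,0) = exp(-r*dt) * [p*0.000000 + (1-p)*0.078844] = 0.039206; exercise = 0.000000; V(1,0) = max -> 0.039206
  V(1,1) = exp(-r*dt) * [p*0.078844 + (1-p)*0.302190] = 0.188984; exercise = 0.158556; V(1,1) = max -> 0.188984
  V(0,0) = exp(-r*dt) * [p*0.039206 + (1-p)*0.188984] = 0.113226; exercise = 0.000000; V(0,0) = max -> 0.113226

Answer: Price = V(0,0) = 0.1132


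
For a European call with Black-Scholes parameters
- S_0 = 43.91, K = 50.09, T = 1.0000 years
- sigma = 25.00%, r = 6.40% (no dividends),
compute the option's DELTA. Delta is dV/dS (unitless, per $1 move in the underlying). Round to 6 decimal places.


d1 = -0.1457172112; d2 = -0.3957172112
phi(d1) = 0.3947292129; exp(-qT) = 1.0000000000; exp(-rT) = 0.9380049995
N(d1) = 0.4420723169
Delta = exp(-qT) * N(d1) = 1.0000000000 * 0.4420723169 = 0.442072

Answer: Delta = 0.442072


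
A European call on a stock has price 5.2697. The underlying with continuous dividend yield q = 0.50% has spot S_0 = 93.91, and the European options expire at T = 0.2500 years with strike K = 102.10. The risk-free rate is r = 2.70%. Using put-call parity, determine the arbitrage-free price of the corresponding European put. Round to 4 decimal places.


Answer: Put price = 12.8902

Derivation:
Put-call parity: C - P = S_0 * exp(-qT) - K * exp(-rT).
S_0 * exp(-qT) = 93.9100 * 0.99875078 = 93.79268584
K * exp(-rT) = 102.1000 * 0.99327273 = 101.41314574
P = C - S*exp(-qT) + K*exp(-rT)
P = 5.2697 - 93.79268584 + 101.41314574 = 12.8902


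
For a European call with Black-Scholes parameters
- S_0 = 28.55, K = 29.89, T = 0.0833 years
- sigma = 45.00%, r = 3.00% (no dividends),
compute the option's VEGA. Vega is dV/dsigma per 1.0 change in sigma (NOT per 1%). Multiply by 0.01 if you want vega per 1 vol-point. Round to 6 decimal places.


d1 = -0.2689752050; d2 = -0.3988530322
phi(d1) = 0.3847689081; exp(-qT) = 1.0000000000; exp(-rT) = 0.9975041199
Vega = S * exp(-qT) * phi(d1) * sqrt(T) = 28.5500 * 1.0000000000 * 0.3847689081 * 0.2886173938 = 3.170506

Answer: Vega = 3.170506


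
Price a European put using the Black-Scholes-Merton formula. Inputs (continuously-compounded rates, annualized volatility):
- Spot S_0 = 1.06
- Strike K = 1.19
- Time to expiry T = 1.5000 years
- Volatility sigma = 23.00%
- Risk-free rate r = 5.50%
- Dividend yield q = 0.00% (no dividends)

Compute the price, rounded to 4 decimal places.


Answer: Price = 0.1394

Derivation:
d1 = (ln(S/K) + (r - q + 0.5*sigma^2) * T) / (sigma * sqrt(T)) = 0.02304154
d2 = d1 - sigma * sqrt(T) = -0.25864978
exp(-rT) = 0.92081144; exp(-qT) = 1.00000000
P = K * exp(-rT) * N(-d2) - S_0 * exp(-qT) * N(-d1)
N(-d1) = 0.49080857; N(-d2) = 0.60204727
P = 1.1900 * 0.92081144 * 0.60204727 - 1.0600 * 1.00000000 * 0.49080857 = 0.1394


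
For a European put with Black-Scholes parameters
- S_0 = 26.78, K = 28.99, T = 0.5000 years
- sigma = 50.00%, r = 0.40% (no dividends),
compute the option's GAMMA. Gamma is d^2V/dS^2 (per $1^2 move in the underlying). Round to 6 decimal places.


Answer: Gamma = 0.042098

Derivation:
d1 = -0.0418482839; d2 = -0.3954016745
phi(d1) = 0.3985931037; exp(-qT) = 1.0000000000; exp(-rT) = 0.9980019987
Gamma = exp(-qT) * phi(d1) / (S * sigma * sqrt(T)) = 1.0000000000 * 0.3985931037 / (26.7800 * 0.5000 * 0.7071067812) = 0.042098


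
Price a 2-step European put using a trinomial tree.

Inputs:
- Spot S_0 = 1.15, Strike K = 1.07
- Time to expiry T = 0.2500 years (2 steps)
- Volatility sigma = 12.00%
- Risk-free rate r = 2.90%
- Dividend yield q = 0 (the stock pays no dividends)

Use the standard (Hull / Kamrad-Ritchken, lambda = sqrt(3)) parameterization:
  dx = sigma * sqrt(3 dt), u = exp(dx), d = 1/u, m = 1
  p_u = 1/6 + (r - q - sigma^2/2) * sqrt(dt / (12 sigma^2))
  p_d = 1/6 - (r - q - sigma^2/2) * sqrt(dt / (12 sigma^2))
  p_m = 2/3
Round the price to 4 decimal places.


dt = T/N = 0.125000; dx = sigma*sqrt(3*dt) = 0.073485
u = exp(dx) = 1.076252; d = 1/u = 0.929150
p_u = 0.185208, p_m = 0.666667, p_d = 0.148125
Discount per step: exp(-r*dt) = 0.996382
Stock lattice S(k, j) with j the centered position index:
  k=0: S(0,+0) = 1.1500
  k=1: S(1,-1) = 1.0685; S(1,+0) = 1.1500; S(1,+1) = 1.2377
  k=2: S(2,-2) = 0.9928; S(2,-1) = 1.0685; S(2,+0) = 1.1500; S(2,+1) = 1.2377; S(2,+2) = 1.3321
Terminal payoffs V(N, j) = max(K - S_T, 0):
  V(2,-2) = 0.077182; V(2,-1) = 0.001477; V(2,+0) = 0.000000; V(2,+1) = 0.000000; V(2,+2) = 0.000000
Backward induction: V(k, j) = exp(-r*dt) * [p_u * V(k+1, j+1) + p_m * V(k+1, j) + p_d * V(k+1, j-1)]
  V(1,-1) = exp(-r*dt) * [p_u*0.000000 + p_m*0.001477 + p_d*0.077182] = 0.012372
  V(1,+0) = exp(-r*dt) * [p_u*0.000000 + p_m*0.000000 + p_d*0.001477] = 0.000218
  V(1,+1) = exp(-r*dt) * [p_u*0.000000 + p_m*0.000000 + p_d*0.000000] = 0.000000
  V(0,+0) = exp(-r*dt) * [p_u*0.000000 + p_m*0.000218 + p_d*0.012372] = 0.001971

Answer: Price = V(0,0) = 0.0020


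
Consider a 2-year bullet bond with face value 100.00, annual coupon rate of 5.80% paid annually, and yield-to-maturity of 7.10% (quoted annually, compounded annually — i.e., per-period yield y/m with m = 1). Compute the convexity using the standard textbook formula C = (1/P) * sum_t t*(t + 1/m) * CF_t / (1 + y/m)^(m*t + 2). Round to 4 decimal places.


Answer: Convexity = 5.0375

Derivation:
Coupon per period c = face * coupon_rate / m = 5.800000
Periods per year m = 1; per-period yield y/m = 0.071000
Number of cashflows N = 2
Cashflows (t years, CF_t, discount factor 1/(1+y/m)^(m*t), PV):
  t = 1.0000: CF_t = 5.800000, DF = 0.933707, PV = 5.415500
  t = 2.0000: CF_t = 105.800000, DF = 0.871808, PV = 92.237331
Price P = sum_t PV_t = 97.652830
Convexity numerator sum_t t*(t + 1/m) * CF_t / (1+y/m)^(m*t + 2):
  t = 1.0000: term = 9.442556
  t = 2.0000: term = 482.479688
Convexity = (1/P) * sum = 491.922244 / 97.652830 = 5.037460
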